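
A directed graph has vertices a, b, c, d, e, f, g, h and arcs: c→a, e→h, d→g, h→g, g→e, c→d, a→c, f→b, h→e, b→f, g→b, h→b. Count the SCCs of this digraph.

4

{e, g, h} are all mutually reachable — one SCC of size 3.
{a, c} are all mutually reachable — one SCC of size 2.
{b, f} are all mutually reachable — one SCC of size 2.
{d} is an SCC by itself.
That gives 4 strongly connected components.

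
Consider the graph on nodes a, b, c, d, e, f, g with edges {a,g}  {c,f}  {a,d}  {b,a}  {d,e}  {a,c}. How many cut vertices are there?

3

Removing a increases the component count from 1 to 4, so a is a cut vertex.
Removing c increases the component count from 1 to 2, so c is a cut vertex.
Removing d increases the component count from 1 to 2, so d is a cut vertex.
By contrast removing e leaves 1 component; it is not a cut vertex. No other vertex is a cut vertex either.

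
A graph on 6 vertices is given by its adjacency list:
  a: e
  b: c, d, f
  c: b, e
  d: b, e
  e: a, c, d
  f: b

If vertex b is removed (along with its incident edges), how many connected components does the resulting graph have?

2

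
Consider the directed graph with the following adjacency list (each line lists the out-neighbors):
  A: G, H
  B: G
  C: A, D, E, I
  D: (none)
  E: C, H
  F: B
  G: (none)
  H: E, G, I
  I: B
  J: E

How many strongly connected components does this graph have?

7

{A, C, E, H} are all mutually reachable — one SCC of size 4.
{F} is an SCC by itself.
{I} is an SCC by itself.
{D} is an SCC by itself.
{G} is an SCC by itself.
(and 2 more singleton SCCs)
That gives 7 strongly connected components.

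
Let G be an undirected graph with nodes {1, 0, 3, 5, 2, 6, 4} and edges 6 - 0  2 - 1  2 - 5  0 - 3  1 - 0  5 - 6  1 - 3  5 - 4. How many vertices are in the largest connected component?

7

Starting from 0 we can reach 0, 1, 2, 3, 4, 5, 6. That is one component of size 7.
The largest has 7 vertices.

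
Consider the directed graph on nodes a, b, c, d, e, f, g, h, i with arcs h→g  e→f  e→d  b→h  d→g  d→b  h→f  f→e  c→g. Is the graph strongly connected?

There is no directed path from i to f, so the graph is not strongly connected.

No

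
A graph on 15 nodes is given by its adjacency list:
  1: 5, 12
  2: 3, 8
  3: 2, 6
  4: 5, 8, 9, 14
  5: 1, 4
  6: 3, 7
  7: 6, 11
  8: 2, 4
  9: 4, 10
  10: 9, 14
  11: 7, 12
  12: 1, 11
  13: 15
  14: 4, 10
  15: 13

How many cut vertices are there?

1

Removing 4 increases the component count from 2 to 3, so 4 is a cut vertex.
By contrast removing 7 leaves 2 components; it is not a cut vertex. No other vertex is a cut vertex either.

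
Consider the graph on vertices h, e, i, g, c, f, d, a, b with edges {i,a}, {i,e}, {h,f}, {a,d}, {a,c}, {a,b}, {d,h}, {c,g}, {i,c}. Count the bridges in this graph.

The edges on the cycle i-a-c-i are not bridges since each lies on that cycle.
But removing a–b disconnects a from b; removing i–e disconnects i from e; removing d–h disconnects d from h; removing a–d disconnects a from d — these are bridges.
In total 6 edges are bridges.

6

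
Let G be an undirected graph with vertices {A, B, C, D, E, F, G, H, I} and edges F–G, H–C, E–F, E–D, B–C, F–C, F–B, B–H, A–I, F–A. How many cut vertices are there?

Removing A increases the component count from 1 to 2, so A is a cut vertex.
Removing E increases the component count from 1 to 2, so E is a cut vertex.
Removing F increases the component count from 1 to 4, so F is a cut vertex.
By contrast removing G leaves 1 component; it is not a cut vertex. No other vertex is a cut vertex either.

3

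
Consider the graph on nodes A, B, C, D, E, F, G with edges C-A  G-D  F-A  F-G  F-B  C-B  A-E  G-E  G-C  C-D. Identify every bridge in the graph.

The edges on the cycle F-G-C-B-F are not bridges since each lies on that cycle.
Every edge lies on some cycle, so there are no bridges.

none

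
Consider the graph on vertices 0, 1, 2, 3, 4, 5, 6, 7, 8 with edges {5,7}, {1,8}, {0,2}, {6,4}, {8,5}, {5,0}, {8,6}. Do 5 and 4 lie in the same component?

Yes

From 5 we can reach 0, 1, 2, 4, 5, 6, 7, 8, which includes 4.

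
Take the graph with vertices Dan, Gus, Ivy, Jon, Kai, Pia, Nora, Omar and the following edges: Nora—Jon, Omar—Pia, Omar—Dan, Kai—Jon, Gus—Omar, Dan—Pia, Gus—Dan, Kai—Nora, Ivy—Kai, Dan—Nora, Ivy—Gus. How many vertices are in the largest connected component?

8

Starting from Dan we can reach Dan, Gus, Ivy, Jon, Kai, Pia, Nora, Omar. That is one component of size 8.
The largest has 8 vertices.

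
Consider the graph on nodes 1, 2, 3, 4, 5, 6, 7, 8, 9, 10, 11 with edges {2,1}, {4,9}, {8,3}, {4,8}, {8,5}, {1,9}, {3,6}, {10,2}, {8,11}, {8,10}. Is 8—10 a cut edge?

No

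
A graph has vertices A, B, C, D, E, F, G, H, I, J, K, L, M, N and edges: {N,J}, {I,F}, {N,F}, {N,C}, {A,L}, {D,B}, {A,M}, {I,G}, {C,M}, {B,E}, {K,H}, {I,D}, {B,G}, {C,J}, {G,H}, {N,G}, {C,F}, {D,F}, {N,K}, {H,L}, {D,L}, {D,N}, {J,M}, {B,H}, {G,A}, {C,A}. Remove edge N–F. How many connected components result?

N and F are still connected via N-D-F, so the component count stays at 1.

1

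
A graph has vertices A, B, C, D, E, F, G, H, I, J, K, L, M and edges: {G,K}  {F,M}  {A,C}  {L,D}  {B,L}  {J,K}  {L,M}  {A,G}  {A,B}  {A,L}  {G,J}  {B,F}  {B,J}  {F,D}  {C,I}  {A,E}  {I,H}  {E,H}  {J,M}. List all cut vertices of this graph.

A

Removing A increases the component count from 1 to 2, so A is a cut vertex.
By contrast removing K leaves 1 component; it is not a cut vertex. No other vertex is a cut vertex either.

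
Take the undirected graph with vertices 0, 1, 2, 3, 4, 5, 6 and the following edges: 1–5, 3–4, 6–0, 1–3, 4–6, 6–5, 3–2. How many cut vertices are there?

Removing 3 increases the component count from 1 to 2, so 3 is a cut vertex.
Removing 6 increases the component count from 1 to 2, so 6 is a cut vertex.
By contrast removing 4 leaves 1 component; it is not a cut vertex. No other vertex is a cut vertex either.

2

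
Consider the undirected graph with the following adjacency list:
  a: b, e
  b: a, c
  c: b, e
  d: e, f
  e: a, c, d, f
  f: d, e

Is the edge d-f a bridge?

After removing d-f, the path d-e-f still connects them, so the edge is not a bridge.

No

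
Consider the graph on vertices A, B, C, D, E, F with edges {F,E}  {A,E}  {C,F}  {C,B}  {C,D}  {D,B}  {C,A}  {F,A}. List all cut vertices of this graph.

C

Removing C increases the component count from 1 to 2, so C is a cut vertex.
By contrast removing D leaves 1 component; it is not a cut vertex. No other vertex is a cut vertex either.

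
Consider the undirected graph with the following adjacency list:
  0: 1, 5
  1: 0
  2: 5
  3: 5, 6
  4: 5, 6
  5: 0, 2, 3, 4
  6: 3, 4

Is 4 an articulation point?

No

Deleting 4 leaves 1 component (was 1) (its neighbors 5, 6 remain connected to each other), so 4 is not a cut vertex.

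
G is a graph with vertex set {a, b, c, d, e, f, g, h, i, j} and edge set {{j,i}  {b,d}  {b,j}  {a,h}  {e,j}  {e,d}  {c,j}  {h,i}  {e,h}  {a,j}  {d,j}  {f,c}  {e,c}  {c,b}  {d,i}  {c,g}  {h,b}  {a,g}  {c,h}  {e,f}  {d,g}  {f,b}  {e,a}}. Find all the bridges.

none

The edges on the cycle e-f-b-h-c-e are not bridges since each lies on that cycle.
Every edge lies on some cycle, so there are no bridges.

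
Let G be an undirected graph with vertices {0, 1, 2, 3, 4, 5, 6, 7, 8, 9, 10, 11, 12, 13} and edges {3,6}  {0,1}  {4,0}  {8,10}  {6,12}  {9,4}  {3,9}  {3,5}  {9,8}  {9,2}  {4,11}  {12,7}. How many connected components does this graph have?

2

13 is isolated — a component by itself.
Starting from 0 we can reach 0, 1, 2, 3, 4, 5, 6, 7, 8, 9, 10, 11, 12. That is one component of size 13.
Total: 2 components.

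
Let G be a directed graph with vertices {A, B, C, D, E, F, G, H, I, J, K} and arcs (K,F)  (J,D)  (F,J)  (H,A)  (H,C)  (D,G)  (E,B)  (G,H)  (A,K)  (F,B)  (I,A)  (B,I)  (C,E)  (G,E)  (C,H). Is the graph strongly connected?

Yes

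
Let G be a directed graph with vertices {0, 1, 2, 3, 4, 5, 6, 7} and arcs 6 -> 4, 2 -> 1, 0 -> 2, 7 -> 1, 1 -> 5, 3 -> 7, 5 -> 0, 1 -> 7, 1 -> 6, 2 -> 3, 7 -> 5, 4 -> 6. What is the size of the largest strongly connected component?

6

{0, 1, 2, 3, 5, 7} are all mutually reachable — one SCC of size 6.
{4, 6} are all mutually reachable — one SCC of size 2.
The largest has 6 vertices.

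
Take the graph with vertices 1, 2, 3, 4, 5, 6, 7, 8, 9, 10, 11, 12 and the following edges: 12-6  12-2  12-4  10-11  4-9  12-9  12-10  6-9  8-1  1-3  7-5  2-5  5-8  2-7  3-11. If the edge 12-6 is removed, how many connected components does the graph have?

1

12 and 6 are still connected via 12-9-6, so the component count stays at 1.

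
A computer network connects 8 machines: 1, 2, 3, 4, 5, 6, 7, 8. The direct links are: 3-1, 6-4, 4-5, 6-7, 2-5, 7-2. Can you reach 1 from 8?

No

The component containing 8 is {8}, and 1 is not in it.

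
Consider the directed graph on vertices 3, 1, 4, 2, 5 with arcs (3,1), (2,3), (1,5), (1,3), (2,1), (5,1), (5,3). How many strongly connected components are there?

3

{1, 3, 5} are all mutually reachable — one SCC of size 3.
{4} is an SCC by itself.
{2} is an SCC by itself.
That gives 3 strongly connected components.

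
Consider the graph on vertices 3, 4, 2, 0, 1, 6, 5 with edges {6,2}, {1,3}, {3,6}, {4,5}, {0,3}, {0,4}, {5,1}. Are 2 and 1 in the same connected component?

From 2 we can reach 0, 1, 2, 3, 4, 5, 6, which includes 1.

Yes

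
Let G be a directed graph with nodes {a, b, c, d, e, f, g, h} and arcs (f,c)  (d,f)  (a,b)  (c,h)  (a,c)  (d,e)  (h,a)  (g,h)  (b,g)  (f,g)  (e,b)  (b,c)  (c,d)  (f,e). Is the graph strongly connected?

Yes

From h we can reach every vertex (a, b, c, d, e, f, g, h), and every vertex can reach h (a, b, c, d, e, f, g, h). So the whole graph is one strongly connected component.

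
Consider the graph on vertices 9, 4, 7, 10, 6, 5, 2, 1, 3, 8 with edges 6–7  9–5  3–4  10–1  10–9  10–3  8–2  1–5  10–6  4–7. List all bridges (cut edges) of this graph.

2-8

The edges on the cycle 10-3-4-7-6-10 are not bridges since each lies on that cycle.
But removing 8–2 disconnects 8 from 2 — this is a bridge.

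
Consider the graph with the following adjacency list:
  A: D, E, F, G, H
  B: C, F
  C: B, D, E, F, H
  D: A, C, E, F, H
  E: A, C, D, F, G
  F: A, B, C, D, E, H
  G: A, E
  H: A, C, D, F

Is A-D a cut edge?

After removing A-D, the path A-E-D still connects them, so the edge is not a bridge.

No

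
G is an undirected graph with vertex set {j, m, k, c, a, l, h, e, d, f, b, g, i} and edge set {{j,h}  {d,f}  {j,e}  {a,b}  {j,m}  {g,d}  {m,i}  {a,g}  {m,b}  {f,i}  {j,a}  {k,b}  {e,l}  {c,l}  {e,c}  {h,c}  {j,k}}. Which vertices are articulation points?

j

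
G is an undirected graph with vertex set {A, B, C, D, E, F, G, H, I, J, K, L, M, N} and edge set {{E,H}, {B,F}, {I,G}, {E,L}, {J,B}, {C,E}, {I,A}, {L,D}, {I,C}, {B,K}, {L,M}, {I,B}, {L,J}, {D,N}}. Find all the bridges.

The edges on the cycle I-C-E-L-J-B-I are not bridges since each lies on that cycle.
But removing F - B disconnects F from B; removing N - D disconnects N from D; removing I - G disconnects I from G; removing L - D disconnects L from D — these are bridges.
In total 8 edges are bridges.

A-I, B-F, B-K, D-L, D-N, E-H, G-I, L-M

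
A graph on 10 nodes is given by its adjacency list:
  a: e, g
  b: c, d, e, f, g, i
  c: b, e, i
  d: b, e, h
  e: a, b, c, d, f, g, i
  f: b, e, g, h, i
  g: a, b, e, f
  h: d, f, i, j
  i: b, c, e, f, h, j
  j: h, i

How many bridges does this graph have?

0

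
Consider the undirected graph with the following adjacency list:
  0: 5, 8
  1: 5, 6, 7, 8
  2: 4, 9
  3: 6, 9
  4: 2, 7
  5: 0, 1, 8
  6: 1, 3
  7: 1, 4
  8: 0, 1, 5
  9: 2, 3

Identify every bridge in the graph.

none

The edges on the cycle 1-6-3-9-2-4-7-1 are not bridges since each lies on that cycle.
Every edge lies on some cycle, so there are no bridges.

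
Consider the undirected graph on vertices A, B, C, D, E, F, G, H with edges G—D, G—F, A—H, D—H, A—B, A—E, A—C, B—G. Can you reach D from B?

From B we can reach A, B, C, D, E, F, G, H, which includes D.

Yes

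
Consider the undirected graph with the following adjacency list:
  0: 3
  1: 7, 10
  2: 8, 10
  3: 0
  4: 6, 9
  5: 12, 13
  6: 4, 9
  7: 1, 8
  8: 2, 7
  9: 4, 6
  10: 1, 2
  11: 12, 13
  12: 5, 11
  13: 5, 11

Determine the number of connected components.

4

Starting from 0 we can reach 0, 3. That is one component of size 2.
Starting from 4 we can reach 4, 6, 9. That is one component of size 3.
Starting from 5 we can reach 5, 11, 12, 13. That is one component of size 4.
Starting from 1 we can reach 1, 2, 7, 8, 10. That is one component of size 5.
Total: 4 components.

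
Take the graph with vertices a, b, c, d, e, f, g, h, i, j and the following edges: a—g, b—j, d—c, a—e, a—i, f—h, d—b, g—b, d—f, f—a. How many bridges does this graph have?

The edges on the cycle d-f-a-g-b-d are not bridges since each lies on that cycle.
But removing f—h disconnects f from h; removing a—i disconnects a from i; removing b—j disconnects b from j; removing e—a disconnects e from a — these are bridges.
In total 5 edges are bridges.

5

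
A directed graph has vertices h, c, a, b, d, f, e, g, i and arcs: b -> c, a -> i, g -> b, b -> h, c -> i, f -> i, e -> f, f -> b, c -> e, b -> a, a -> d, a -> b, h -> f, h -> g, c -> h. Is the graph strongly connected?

No

There is no directed path from i to h, so the graph is not strongly connected.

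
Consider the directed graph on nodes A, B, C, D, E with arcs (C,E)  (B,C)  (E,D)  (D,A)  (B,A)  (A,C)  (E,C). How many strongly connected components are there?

2

{A, C, D, E} are all mutually reachable — one SCC of size 4.
{B} is an SCC by itself.
That gives 2 strongly connected components.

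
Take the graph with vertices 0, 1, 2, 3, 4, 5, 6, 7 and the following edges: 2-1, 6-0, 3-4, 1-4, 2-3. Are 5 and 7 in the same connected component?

No

The component containing 5 is {5}, and 7 is not in it.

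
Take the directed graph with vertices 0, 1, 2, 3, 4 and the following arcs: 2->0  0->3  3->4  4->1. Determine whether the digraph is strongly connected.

No

There is no directed path from 1 to 2, so the graph is not strongly connected.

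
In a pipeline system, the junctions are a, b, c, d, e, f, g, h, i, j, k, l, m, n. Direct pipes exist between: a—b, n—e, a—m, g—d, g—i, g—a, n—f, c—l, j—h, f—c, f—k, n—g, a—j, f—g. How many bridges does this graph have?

11

The edges on the cycle n-f-g-n are not bridges since each lies on that cycle.
But removing a—b disconnects a from b; removing g—i disconnects g from i; removing c—l disconnects c from l; removing a—j disconnects a from j — these are bridges.
In total 11 edges are bridges.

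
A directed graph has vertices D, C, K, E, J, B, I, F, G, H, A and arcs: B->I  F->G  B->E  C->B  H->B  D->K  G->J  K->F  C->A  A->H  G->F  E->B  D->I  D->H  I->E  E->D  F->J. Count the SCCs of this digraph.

6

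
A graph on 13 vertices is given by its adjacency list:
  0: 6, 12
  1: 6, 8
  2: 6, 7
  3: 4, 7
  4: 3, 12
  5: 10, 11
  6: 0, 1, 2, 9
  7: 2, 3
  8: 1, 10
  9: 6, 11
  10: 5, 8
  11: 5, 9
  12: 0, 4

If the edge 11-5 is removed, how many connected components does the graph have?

11 and 5 are still connected via 11-9-6-1-8-10-5, so the component count stays at 1.

1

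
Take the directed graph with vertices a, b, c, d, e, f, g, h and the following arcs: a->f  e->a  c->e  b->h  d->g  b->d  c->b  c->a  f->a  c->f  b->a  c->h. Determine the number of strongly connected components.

7

{a, f} are all mutually reachable — one SCC of size 2.
{c} is an SCC by itself.
{b} is an SCC by itself.
{h} is an SCC by itself.
{d} is an SCC by itself.
(and 2 more singleton SCCs)
That gives 7 strongly connected components.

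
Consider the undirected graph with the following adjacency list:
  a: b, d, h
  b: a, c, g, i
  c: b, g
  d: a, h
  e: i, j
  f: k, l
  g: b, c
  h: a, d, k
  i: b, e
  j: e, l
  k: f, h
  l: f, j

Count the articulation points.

Removing b increases the component count from 1 to 2, so b is a cut vertex.
By contrast removing j leaves 1 component; it is not a cut vertex. No other vertex is a cut vertex either.

1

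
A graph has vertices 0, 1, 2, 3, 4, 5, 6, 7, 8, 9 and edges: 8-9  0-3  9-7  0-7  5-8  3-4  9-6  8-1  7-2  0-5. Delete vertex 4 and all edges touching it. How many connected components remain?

1

With 4 gone, the remaining components are: {0, 1, 2, 3, 5, 6, 7, 8, 9}.
That is 1 component.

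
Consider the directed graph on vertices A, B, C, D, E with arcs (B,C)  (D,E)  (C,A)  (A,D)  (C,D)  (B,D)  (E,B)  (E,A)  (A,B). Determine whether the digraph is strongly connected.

From A we can reach every vertex (A, B, C, D, E), and every vertex can reach A (A, B, C, D, E). So the whole graph is one strongly connected component.

Yes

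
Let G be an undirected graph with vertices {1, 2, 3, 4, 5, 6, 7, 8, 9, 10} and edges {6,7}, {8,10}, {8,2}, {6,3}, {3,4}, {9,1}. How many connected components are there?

4

5 is isolated — a component by itself.
Starting from 1 we can reach 1, 9. That is one component of size 2.
Starting from 2 we can reach 2, 8, 10. That is one component of size 3.
Starting from 3 we can reach 3, 4, 6, 7. That is one component of size 4.
Total: 4 components.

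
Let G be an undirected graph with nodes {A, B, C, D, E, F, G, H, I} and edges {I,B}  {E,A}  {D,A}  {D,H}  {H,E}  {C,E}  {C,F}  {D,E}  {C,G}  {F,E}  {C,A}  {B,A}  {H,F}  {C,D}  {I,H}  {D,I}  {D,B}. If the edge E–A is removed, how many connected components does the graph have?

E and A are still connected via E-C-A, so the component count stays at 1.

1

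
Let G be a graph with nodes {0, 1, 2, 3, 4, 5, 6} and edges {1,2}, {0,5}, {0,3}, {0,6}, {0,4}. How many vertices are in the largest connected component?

Starting from 1 we can reach 1, 2. That is one component of size 2.
Starting from 0 we can reach 0, 3, 4, 5, 6. That is one component of size 5.
The largest has 5 vertices.

5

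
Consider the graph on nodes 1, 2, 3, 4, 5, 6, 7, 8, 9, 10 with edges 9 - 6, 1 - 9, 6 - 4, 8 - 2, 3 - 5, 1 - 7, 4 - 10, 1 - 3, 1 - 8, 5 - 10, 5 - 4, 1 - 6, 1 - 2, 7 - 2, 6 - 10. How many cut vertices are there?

Removing 1 increases the component count from 1 to 2, so 1 is a cut vertex.
By contrast removing 9 leaves 1 component; it is not a cut vertex. No other vertex is a cut vertex either.

1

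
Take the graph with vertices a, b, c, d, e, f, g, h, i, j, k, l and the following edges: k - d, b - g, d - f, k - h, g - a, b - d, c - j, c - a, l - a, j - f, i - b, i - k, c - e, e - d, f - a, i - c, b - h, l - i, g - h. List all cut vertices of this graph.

Removing j, for instance, still leaves 1 component. No single vertex removal increases the component count — the graph has no articulation points.

none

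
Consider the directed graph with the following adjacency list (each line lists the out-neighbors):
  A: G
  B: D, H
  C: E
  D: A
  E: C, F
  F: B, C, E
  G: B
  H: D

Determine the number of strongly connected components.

2

{A, B, D, G, H} are all mutually reachable — one SCC of size 5.
{C, E, F} are all mutually reachable — one SCC of size 3.
That gives 2 strongly connected components.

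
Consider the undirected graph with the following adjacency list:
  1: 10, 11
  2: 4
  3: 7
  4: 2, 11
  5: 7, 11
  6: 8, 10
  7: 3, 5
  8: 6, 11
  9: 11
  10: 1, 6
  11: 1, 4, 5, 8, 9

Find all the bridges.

11-4, 11-5, 11-9, 2-4, 3-7, 5-7

The edges on the cycle 6-8-11-1-10-6 are not bridges since each lies on that cycle.
But removing 11-9 disconnects 11 from 9; removing 11-5 disconnects 11 from 5; removing 2-4 disconnects 2 from 4; removing 7-3 disconnects 7 from 3 — these are bridges.
In total 6 edges are bridges.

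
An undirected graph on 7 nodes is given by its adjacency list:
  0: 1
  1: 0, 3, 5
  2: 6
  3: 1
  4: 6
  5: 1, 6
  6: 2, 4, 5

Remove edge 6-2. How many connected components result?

Before removal there is 1 component.
6-2 is a bridge — removing it separates 6's side from 2's side.
After removal: 2 components.

2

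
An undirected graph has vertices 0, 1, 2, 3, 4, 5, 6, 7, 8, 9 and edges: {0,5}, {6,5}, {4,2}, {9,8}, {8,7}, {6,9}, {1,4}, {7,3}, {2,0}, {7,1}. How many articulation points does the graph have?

1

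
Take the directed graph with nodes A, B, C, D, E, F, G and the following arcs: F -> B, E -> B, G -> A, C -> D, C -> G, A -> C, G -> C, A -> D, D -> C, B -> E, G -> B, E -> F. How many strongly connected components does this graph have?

{A, C, D, G} are all mutually reachable — one SCC of size 4.
{B, E, F} are all mutually reachable — one SCC of size 3.
That gives 2 strongly connected components.

2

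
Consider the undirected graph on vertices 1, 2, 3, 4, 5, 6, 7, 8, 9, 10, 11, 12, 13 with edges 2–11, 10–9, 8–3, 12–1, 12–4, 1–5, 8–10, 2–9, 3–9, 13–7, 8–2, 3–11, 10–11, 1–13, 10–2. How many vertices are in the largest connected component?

6

6 is isolated — a component by itself.
Starting from 1 we can reach 1, 4, 5, 7, 12, 13. That is one component of size 6.
Starting from 2 we can reach 2, 3, 8, 9, 10, 11. That is one component of size 6.
The largest has 6 vertices.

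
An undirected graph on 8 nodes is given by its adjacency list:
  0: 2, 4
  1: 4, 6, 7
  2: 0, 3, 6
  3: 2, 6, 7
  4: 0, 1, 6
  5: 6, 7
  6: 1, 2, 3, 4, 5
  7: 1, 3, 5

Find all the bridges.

The edges on the cycle 4-1-7-3-2-0-4 are not bridges since each lies on that cycle.
Every edge lies on some cycle, so there are no bridges.

none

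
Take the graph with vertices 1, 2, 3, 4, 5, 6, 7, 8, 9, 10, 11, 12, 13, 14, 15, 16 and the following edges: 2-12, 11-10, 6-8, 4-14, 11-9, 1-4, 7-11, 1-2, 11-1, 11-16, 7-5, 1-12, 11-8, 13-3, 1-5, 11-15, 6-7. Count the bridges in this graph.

7

The edges on the cycle 1-2-12-1 are not bridges since each lies on that cycle.
But removing 9-11 disconnects 9 from 11; removing 15-11 disconnects 15 from 11; removing 4-14 disconnects 4 from 14; removing 4-1 disconnects 4 from 1 — these are bridges.
In total 7 edges are bridges.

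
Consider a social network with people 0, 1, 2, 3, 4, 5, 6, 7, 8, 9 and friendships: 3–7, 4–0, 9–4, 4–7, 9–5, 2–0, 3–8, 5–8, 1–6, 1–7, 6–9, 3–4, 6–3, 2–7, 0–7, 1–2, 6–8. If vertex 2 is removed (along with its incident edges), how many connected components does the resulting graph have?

With 2 gone, the remaining components are: {0, 1, 3, 4, 5, 6, 7, 8, 9}.
That is 1 component.

1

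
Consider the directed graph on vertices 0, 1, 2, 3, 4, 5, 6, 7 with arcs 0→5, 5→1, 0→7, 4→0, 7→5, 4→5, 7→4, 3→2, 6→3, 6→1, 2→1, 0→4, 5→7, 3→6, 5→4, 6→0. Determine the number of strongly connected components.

4

{0, 4, 5, 7} are all mutually reachable — one SCC of size 4.
{3, 6} are all mutually reachable — one SCC of size 2.
{1} is an SCC by itself.
{2} is an SCC by itself.
That gives 4 strongly connected components.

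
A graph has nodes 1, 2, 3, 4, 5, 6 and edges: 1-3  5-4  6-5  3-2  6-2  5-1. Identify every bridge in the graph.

4-5

The edges on the cycle 6-5-1-3-2-6 are not bridges since each lies on that cycle.
But removing 5-4 disconnects 5 from 4 — this is a bridge.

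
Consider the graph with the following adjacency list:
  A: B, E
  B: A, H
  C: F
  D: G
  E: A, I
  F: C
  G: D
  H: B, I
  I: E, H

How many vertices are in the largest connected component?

5

Starting from C we can reach C, F. That is one component of size 2.
Starting from D we can reach D, G. That is one component of size 2.
Starting from A we can reach A, B, E, H, I. That is one component of size 5.
The largest has 5 vertices.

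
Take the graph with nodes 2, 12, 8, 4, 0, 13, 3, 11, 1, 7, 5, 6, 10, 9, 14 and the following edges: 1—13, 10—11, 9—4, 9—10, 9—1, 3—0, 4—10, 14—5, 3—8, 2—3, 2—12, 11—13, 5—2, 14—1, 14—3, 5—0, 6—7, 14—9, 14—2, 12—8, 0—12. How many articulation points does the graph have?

1

Removing 14 increases the component count from 2 to 3, so 14 is a cut vertex.
By contrast removing 1 leaves 2 components; it is not a cut vertex. No other vertex is a cut vertex either.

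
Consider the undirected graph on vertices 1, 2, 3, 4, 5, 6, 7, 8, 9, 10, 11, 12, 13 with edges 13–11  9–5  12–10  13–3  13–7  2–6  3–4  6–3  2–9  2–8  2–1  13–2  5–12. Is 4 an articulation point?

Deleting 4 leaves 1 component (was 1), so 4 is not a cut vertex.

No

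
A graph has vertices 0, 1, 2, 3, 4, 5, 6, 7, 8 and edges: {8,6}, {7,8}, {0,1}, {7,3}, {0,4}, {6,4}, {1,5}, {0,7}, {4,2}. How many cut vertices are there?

Removing 0 increases the component count from 1 to 2, so 0 is a cut vertex.
Removing 1 increases the component count from 1 to 2, so 1 is a cut vertex.
Removing 4 increases the component count from 1 to 2, so 4 is a cut vertex.
Likewise 7 is a cut vertex.
By contrast removing 6 leaves 1 component; it is not a cut vertex. No other vertex is a cut vertex either.

4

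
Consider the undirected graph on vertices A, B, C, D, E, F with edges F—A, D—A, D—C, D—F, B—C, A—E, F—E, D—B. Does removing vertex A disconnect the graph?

Deleting A leaves 1 component (was 1) (its neighbors D, E, F remain connected to each other), so A is not a cut vertex.

No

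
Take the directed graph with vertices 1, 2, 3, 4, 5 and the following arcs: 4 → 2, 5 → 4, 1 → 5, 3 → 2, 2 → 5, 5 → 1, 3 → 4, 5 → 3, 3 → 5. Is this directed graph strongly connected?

Yes

From 1 we can reach every vertex (1, 2, 3, 4, 5), and every vertex can reach 1 (1, 2, 3, 4, 5). So the whole graph is one strongly connected component.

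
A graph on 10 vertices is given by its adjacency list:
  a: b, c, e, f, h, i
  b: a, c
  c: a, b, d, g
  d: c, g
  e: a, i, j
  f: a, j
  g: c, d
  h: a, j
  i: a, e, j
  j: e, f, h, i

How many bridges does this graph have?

0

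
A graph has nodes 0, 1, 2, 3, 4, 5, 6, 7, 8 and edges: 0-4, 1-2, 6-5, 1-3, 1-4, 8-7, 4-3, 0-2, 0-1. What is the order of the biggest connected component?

5

Starting from 7 we can reach 7, 8. That is one component of size 2.
Starting from 5 we can reach 5, 6. That is one component of size 2.
Starting from 0 we can reach 0, 1, 2, 3, 4. That is one component of size 5.
The largest has 5 vertices.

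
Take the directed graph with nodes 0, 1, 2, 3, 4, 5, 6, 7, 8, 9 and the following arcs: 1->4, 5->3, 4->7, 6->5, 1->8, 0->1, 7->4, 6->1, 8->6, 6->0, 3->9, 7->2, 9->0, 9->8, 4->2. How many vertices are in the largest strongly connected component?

{0, 1, 3, 5, 6, 8, 9} are all mutually reachable — one SCC of size 7.
{4, 7} are all mutually reachable — one SCC of size 2.
{2} is an SCC by itself.
The largest has 7 vertices.

7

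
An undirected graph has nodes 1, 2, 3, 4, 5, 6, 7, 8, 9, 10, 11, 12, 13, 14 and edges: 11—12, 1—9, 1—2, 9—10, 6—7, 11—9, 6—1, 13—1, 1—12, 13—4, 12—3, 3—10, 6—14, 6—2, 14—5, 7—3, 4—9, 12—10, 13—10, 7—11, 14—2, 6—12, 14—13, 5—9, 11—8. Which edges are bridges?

11-8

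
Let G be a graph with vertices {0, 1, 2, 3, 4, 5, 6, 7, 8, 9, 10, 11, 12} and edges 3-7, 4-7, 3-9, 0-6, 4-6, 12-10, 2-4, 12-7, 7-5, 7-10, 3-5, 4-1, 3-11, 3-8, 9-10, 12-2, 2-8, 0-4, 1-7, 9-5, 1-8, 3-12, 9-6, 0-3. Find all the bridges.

11-3

The edges on the cycle 3-12-2-8-3 are not bridges since each lies on that cycle.
But removing 11-3 disconnects 11 from 3 — this is a bridge.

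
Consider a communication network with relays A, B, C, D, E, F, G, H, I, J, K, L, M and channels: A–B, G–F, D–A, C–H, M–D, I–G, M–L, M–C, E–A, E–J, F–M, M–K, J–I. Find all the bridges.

A-B, C-H, C-M, K-M, L-M

The edges on the cycle E-J-I-G-F-M-D-A-E are not bridges since each lies on that cycle.
But removing K–M disconnects K from M; removing L–M disconnects L from M; removing B–A disconnects B from A; removing C–H disconnects C from H — these are bridges.
In total 5 edges are bridges.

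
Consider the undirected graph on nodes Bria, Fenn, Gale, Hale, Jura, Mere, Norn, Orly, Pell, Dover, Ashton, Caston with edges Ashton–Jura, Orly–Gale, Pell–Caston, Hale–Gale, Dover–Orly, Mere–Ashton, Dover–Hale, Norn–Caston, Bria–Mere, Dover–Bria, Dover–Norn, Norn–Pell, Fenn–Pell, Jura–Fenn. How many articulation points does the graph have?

Removing Dover increases the component count from 1 to 2, so Dover is a cut vertex.
By contrast removing Ashton leaves 1 component; it is not a cut vertex. No other vertex is a cut vertex either.

1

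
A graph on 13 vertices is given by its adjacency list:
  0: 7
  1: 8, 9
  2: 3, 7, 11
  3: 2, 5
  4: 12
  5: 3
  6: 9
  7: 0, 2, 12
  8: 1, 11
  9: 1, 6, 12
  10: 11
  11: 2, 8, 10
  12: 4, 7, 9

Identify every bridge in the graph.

The edges on the cycle 11-2-7-12-9-1-8-11 are not bridges since each lies on that cycle.
But removing 0-7 disconnects 0 from 7; removing 2-3 disconnects 2 from 3; removing 11-10 disconnects 11 from 10; removing 4-12 disconnects 4 from 12 — these are bridges.
In total 6 edges are bridges.

0-7, 10-11, 12-4, 2-3, 3-5, 6-9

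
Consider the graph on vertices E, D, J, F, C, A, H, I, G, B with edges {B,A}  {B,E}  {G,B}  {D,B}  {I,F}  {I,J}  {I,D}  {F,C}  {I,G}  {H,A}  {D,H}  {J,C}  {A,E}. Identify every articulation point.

I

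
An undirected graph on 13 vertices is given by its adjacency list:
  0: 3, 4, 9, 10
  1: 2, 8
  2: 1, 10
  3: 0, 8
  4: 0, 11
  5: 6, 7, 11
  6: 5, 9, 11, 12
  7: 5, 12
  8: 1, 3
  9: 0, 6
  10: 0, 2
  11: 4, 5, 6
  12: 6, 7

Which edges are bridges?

none

The edges on the cycle 0-3-8-1-2-10-0 are not bridges since each lies on that cycle.
Every edge lies on some cycle, so there are no bridges.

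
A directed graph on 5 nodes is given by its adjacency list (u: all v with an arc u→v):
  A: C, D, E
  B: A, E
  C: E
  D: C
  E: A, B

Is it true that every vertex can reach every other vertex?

From B we can reach every vertex (A, B, C, D, E), and every vertex can reach B (A, B, C, D, E). So the whole graph is one strongly connected component.

Yes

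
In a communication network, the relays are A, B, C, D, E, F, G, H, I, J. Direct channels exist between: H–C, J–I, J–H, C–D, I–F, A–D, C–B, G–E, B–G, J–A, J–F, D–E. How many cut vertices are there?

1

Removing J increases the component count from 1 to 2, so J is a cut vertex.
By contrast removing G leaves 1 component; it is not a cut vertex. No other vertex is a cut vertex either.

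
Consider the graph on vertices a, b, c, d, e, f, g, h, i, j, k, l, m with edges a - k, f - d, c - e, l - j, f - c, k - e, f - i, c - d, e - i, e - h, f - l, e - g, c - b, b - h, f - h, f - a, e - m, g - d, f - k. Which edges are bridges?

e-m, f-l, j-l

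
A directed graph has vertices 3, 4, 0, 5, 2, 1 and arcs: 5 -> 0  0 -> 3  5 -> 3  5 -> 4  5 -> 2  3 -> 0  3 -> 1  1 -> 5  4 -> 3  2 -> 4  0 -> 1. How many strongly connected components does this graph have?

{0, 1, 2, 3, 4, 5} are all mutually reachable — one SCC of size 6.
That gives 1 strongly connected component.

1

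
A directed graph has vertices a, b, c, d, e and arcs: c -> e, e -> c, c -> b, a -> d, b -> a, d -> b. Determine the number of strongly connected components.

2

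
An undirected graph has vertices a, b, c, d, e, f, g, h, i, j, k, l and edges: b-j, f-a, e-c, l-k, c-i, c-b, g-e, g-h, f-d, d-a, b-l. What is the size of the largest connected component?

Starting from a we can reach a, d, f. That is one component of size 3.
Starting from b we can reach b, c, e, g, h, i, j, k, l. That is one component of size 9.
The largest has 9 vertices.

9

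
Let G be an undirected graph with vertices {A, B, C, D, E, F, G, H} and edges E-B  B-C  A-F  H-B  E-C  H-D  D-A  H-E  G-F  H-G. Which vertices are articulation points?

Removing H increases the component count from 1 to 2, so H is a cut vertex.
By contrast removing G leaves 1 component; it is not a cut vertex. No other vertex is a cut vertex either.

H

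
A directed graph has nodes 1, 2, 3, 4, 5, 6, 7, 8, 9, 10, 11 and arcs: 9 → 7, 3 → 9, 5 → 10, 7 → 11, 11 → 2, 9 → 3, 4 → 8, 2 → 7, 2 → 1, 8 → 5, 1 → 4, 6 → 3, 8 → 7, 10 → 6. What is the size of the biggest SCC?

{1, 2, 3, 4, 5, 6, 7, 8, 9, 10, 11} are all mutually reachable — one SCC of size 11.
The largest has 11 vertices.

11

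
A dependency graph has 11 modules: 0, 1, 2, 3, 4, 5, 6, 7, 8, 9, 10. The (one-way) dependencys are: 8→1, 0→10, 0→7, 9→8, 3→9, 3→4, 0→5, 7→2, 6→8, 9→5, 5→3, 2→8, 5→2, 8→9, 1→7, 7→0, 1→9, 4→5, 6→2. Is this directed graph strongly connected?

There is no directed path from 5 to 6, so the graph is not strongly connected.

No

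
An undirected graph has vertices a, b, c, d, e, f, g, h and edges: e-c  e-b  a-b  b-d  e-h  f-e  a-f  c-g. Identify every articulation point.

b, c, e

Removing b increases the component count from 1 to 2, so b is a cut vertex.
Removing c increases the component count from 1 to 2, so c is a cut vertex.
Removing e increases the component count from 1 to 3, so e is a cut vertex.
By contrast removing d leaves 1 component; it is not a cut vertex. No other vertex is a cut vertex either.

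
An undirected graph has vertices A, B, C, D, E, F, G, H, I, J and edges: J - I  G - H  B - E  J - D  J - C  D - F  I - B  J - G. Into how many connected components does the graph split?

2

A is isolated — a component by itself.
Starting from B we can reach B, C, D, E, F, G, H, I, J. That is one component of size 9.
Total: 2 components.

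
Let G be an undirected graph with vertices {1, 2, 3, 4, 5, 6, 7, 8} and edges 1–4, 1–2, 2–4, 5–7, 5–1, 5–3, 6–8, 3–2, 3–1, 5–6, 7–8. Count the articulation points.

1

Removing 5 increases the component count from 1 to 2, so 5 is a cut vertex.
By contrast removing 7 leaves 1 component; it is not a cut vertex. No other vertex is a cut vertex either.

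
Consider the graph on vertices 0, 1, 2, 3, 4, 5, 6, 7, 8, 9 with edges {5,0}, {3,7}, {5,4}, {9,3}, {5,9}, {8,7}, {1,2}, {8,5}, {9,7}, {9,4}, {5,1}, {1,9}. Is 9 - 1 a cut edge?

No

After removing 9 - 1, the path 9-5-1 still connects them, so the edge is not a bridge.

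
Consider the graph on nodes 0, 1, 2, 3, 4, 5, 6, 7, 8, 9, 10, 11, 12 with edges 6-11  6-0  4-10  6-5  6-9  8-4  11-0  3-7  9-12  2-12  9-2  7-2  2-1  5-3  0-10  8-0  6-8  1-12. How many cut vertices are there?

Removing 6 increases the component count from 1 to 2, so 6 is a cut vertex.
By contrast removing 1 leaves 1 component; it is not a cut vertex. No other vertex is a cut vertex either.

1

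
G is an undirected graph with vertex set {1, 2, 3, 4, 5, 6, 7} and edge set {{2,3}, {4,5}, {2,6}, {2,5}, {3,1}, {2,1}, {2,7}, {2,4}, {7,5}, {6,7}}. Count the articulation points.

1

Removing 2 increases the component count from 1 to 2, so 2 is a cut vertex.
By contrast removing 4 leaves 1 component; it is not a cut vertex. No other vertex is a cut vertex either.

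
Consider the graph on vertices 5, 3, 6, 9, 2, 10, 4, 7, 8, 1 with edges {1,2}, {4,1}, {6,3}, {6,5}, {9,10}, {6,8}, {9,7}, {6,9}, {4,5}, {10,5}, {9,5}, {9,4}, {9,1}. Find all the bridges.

1-2, 3-6, 6-8, 7-9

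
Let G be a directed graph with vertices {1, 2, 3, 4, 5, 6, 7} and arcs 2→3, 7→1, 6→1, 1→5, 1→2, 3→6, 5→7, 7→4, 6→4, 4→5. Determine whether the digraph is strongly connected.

Yes

From 6 we can reach every vertex (1, 2, 3, 4, 5, 6, 7), and every vertex can reach 6 (1, 2, 3, 4, 5, 6, 7). So the whole graph is one strongly connected component.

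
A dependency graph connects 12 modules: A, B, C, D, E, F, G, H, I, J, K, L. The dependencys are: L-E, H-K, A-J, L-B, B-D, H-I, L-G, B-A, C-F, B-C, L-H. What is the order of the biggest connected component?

Starting from A we can reach A, B, C, D, E, F, G, H, I, J, K, L. That is one component of size 12.
The largest has 12 vertices.

12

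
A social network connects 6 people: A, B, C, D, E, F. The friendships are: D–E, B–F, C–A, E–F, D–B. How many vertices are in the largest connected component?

4

Starting from A we can reach A, C. That is one component of size 2.
Starting from B we can reach B, D, E, F. That is one component of size 4.
The largest has 4 vertices.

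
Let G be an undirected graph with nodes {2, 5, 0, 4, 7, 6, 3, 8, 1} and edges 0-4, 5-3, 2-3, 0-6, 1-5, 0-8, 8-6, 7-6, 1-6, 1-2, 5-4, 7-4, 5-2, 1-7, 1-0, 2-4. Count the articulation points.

0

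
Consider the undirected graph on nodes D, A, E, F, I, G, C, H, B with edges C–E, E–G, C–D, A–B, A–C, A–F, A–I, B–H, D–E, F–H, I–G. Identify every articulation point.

A

Removing A increases the component count from 1 to 2, so A is a cut vertex.
By contrast removing F leaves 1 component; it is not a cut vertex. No other vertex is a cut vertex either.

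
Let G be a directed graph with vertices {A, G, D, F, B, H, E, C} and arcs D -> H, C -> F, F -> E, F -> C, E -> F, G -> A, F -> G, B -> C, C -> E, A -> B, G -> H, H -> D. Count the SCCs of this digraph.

2

{A, B, C, E, F, G} are all mutually reachable — one SCC of size 6.
{D, H} are all mutually reachable — one SCC of size 2.
That gives 2 strongly connected components.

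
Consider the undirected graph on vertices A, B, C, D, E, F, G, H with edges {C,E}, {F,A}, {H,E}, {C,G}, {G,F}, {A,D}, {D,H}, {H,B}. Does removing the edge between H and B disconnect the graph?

Yes

Removing H - B leaves no path between H and B: the component count goes from 1 to 2. So it is a bridge.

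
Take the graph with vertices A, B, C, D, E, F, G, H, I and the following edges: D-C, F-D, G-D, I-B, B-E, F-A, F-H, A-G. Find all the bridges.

The edges on the cycle F-A-G-D-F are not bridges since each lies on that cycle.
But removing D-C disconnects D from C; removing I-B disconnects I from B; removing E-B disconnects E from B; removing F-H disconnects F from H — these are bridges.

B-E, B-I, C-D, F-H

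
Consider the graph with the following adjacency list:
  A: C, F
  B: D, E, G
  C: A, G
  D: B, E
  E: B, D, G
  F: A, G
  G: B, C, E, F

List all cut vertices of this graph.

G

Removing G increases the component count from 1 to 2, so G is a cut vertex.
By contrast removing B leaves 1 component; it is not a cut vertex. No other vertex is a cut vertex either.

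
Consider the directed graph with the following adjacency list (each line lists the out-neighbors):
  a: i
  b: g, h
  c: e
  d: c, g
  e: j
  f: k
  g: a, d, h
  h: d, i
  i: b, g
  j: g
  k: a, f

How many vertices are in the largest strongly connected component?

{a, b, c, d, e, g, h, i, j} are all mutually reachable — one SCC of size 9.
{f, k} are all mutually reachable — one SCC of size 2.
The largest has 9 vertices.

9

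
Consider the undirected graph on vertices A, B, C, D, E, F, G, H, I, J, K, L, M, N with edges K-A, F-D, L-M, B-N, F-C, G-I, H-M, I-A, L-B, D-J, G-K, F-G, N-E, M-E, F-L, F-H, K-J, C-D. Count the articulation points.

Removing F increases the component count from 1 to 2, so F is a cut vertex.
By contrast removing D leaves 1 component; it is not a cut vertex. No other vertex is a cut vertex either.

1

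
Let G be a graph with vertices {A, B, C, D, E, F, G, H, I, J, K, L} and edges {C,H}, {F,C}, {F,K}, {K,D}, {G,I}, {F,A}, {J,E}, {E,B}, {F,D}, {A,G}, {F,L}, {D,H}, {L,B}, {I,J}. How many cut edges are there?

The edges on the cycle F-K-D-F are not bridges since each lies on that cycle.
Every edge lies on some cycle, so there are no bridges.

0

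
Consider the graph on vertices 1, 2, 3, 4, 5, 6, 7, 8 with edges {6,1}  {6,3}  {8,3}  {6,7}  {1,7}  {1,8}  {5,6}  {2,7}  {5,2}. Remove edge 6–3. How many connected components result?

2

6 and 3 are still connected via 6-1-8-3, so the component count stays at 2.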